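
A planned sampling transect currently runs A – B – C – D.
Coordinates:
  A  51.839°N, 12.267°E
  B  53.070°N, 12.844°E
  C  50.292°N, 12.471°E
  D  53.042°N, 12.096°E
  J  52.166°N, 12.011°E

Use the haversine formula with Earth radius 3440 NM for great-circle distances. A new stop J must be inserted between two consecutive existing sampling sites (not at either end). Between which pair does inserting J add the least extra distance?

between C and D

Added distance for inserting J between each consecutive pair:
A–B: 7.1 NM
B–C: 8.7 NM
C–D: 0.8 NM
Smallest added distance is 0.8 NM, inserting between C and D.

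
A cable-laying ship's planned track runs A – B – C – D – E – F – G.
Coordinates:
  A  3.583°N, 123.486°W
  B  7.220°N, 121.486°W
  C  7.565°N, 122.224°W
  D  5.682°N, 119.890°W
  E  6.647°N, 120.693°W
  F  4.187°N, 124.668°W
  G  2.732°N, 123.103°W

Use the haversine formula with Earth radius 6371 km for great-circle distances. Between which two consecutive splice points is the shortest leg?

Leg distances:
A→B: 461.0 km
B→C: 90.0 km
C→D: 332.1 km
D→E: 139.3 km
E→F: 518.1 km
F→G: 237.4 km
The shortest leg is B–C at 90.0 km.

B–C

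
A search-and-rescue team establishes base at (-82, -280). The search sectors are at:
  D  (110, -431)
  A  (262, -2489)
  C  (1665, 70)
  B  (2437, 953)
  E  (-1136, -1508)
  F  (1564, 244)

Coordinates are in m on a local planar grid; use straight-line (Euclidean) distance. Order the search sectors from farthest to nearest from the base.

B, A, C, F, E, D

Computing each straight-line distance from (-82, -280):
B (2437, 953): 2804.6 m
A (262, -2489): 2235.6 m
C (1665, 70): 1781.7 m
F (1564, 244): 1727.4 m
E (-1136, -1508): 1618.3 m
D (110, -431): 244.3 m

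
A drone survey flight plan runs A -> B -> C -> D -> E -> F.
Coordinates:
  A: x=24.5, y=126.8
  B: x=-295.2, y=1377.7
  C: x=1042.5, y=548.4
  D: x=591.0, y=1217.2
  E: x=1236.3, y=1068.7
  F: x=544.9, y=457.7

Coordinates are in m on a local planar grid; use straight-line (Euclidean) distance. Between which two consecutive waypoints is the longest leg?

Leg distances:
A→B: 1291.1 m
B→C: 1573.9 m
C→D: 806.9 m
D→E: 662.2 m
E→F: 922.7 m
The longest leg is B–C at 1573.9 m.

B–C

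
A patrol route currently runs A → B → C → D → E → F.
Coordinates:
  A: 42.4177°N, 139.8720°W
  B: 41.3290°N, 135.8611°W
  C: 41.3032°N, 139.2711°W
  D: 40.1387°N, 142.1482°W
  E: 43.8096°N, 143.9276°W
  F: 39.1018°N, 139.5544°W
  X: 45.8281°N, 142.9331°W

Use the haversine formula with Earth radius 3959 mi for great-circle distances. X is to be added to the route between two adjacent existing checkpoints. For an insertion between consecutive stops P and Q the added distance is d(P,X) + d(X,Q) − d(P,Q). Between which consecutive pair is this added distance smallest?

between E and F

Added distance for inserting X between each consecutive pair:
A–B: 531.4 mi
B–C: 656.2 mi
C–D: 586.7 mi
D–E: 273.3 mi
E–F: 247.0 mi
Smallest added distance is 247.0 mi, inserting between E and F.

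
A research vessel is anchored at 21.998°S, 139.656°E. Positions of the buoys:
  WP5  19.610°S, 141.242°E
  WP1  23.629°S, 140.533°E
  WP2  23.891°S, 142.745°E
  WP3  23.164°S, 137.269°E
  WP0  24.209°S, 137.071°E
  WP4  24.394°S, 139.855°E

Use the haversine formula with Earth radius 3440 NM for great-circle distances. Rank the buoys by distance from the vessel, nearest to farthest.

Computing each great-circle distance from 21.998°S, 139.656°E:
WP1 23.629°S, 140.533°E: 109.3 NM
WP4 24.394°S, 139.855°E: 144.3 NM
WP3 23.164°S, 137.269°E: 149.7 NM
WP5 19.610°S, 141.242°E: 168.8 NM
WP0 24.209°S, 137.071°E: 194.9 NM
WP2 23.891°S, 142.745°E: 205.1 NM

WP1, WP4, WP3, WP5, WP0, WP2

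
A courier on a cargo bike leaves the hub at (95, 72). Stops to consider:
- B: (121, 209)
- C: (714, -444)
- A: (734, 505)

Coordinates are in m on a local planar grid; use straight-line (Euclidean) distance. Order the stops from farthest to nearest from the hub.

Distance from the hub at (95, 72) to each:
C (714, -444): 805.9 m
A (734, 505): 771.9 m
B (121, 209): 139.4 m

C, A, B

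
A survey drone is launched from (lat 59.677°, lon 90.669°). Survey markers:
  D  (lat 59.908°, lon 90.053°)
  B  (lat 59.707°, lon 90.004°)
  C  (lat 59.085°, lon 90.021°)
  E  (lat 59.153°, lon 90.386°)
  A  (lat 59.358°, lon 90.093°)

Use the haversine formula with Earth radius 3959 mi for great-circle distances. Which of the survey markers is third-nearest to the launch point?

A

Distance to each, sorted:
B: 23.3 mi
D: 26.7 mi
A: 29.9 mi
E: 37.5 mi
C: 46.8 mi
The third-nearest is A at 29.9 mi.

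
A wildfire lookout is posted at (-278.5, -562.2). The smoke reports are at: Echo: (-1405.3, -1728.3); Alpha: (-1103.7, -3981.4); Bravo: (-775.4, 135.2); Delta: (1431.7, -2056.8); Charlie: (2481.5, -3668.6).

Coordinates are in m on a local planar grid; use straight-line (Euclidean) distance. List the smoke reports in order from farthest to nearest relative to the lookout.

Distance from the lookout at (-278.5, -562.2) to each:
Charlie (2481.5, -3668.6): 4155.4 m
Alpha (-1103.7, -3981.4): 3517.4 m
Delta (1431.7, -2056.8): 2271.3 m
Echo (-1405.3, -1728.3): 1621.6 m
Bravo (-775.4, 135.2): 856.3 m

Charlie, Alpha, Delta, Echo, Bravo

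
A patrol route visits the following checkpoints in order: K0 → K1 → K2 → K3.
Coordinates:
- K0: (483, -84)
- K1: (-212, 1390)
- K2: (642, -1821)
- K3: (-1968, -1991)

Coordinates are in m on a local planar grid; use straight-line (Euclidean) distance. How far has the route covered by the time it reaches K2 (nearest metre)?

4952 m

Leg distances:
K0→K1: 1629.6 m  (cumulative 1629.6 m)
K1→K2: 3322.6 m  (cumulative 4952.3 m)
Cumulative distance at K2 ≈ 4952 m.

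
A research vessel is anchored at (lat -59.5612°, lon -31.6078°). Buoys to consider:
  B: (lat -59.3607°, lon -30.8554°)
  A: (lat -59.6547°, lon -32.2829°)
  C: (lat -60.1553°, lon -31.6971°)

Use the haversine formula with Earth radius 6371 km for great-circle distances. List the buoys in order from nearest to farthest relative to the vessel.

Computing each great-circle distance from (lat -59.5612°, lon -31.6078°):
A (lat -59.6547°, lon -32.2829°): 39.4 km
B (lat -59.3607°, lon -30.8554°): 48.0 km
C (lat -60.1553°, lon -31.6971°): 66.2 km

A, B, C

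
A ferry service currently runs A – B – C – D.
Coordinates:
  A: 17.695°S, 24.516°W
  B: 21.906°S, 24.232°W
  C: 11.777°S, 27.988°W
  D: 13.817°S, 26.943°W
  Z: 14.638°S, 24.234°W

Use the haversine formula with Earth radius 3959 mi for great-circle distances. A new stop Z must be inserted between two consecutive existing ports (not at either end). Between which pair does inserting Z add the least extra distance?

between B and C

Added distance for inserting Z between each consecutive pair:
A–B: 422.7 mi
B–C: 80.4 mi
C–D: 353.2 mi
Smallest added distance is 80.4 mi, inserting between B and C.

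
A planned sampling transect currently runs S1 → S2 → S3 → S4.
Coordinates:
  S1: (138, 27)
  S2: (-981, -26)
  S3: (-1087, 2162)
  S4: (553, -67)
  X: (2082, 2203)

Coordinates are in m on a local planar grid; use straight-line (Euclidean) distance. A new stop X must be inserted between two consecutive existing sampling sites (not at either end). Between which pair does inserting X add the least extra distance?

between S3 and S4

Added distance for inserting X between each consecutive pair:
S1–S2: 5585.8 m
S2–S3: 4766.9 m
S3–S4: 3138.9 m
Smallest added distance is 3138.9 m, inserting between S3 and S4.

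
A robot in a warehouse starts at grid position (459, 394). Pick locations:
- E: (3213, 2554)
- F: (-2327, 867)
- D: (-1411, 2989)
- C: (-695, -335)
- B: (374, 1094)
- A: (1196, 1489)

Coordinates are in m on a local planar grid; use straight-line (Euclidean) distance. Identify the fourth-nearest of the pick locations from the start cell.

F

Distance to each, sorted:
B: 705.1 m
A: 1319.9 m
C: 1365.0 m
F: 2825.9 m
D: 3198.6 m
E: 3500.0 m
The fourth-nearest is F at 2825.9 m.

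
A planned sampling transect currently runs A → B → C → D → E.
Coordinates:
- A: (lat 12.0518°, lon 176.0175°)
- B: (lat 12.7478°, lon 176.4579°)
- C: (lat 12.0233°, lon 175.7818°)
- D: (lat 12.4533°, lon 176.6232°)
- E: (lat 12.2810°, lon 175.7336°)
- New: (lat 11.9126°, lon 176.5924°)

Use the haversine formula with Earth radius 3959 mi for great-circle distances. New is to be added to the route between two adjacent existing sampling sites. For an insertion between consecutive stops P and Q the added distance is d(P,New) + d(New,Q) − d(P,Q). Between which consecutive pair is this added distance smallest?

between C and D

Added distance for inserting New between each consecutive pair:
A–B: 41.9 mi
B–C: 46.0 mi
C–D: 28.6 mi
D–E: 39.6 mi
Smallest added distance is 28.6 mi, inserting between C and D.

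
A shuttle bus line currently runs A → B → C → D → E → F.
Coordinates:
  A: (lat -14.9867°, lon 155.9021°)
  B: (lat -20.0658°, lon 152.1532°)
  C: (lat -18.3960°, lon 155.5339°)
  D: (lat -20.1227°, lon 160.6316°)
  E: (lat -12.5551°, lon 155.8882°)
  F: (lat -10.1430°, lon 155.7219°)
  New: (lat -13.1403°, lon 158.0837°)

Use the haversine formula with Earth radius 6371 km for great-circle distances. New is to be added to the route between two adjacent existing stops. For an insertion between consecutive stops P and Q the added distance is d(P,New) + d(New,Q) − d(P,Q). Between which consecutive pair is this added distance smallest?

between D and E

Added distance for inserting New between each consecutive pair:
A–B: 617.6 km
B–C: 1240.2 km
C–D: 898.9 km
D–E: 87.4 km
E–F: 398.9 km
Smallest added distance is 87.4 km, inserting between D and E.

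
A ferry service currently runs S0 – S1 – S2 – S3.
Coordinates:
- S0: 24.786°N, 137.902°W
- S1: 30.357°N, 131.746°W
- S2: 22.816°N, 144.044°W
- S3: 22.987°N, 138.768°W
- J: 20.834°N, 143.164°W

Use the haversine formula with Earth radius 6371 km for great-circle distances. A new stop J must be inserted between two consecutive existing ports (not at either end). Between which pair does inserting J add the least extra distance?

Added distance for inserting J between each consecutive pair:
S0–S1: 1386.5 km
S1–S2: 315.0 km
S2–S3: 210.4 km
Smallest added distance is 210.4 km, inserting between S2 and S3.

between S2 and S3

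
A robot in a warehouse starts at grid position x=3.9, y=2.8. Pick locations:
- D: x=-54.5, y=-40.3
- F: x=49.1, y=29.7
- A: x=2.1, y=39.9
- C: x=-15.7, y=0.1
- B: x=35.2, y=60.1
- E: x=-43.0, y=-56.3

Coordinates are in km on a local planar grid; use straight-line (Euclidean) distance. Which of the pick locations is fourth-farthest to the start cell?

Distance to each, sorted:
E: 75.4 km
D: 72.6 km
B: 65.3 km
F: 52.6 km
A: 37.1 km
C: 19.8 km
The fourth-farthest is F at 52.6 km.

F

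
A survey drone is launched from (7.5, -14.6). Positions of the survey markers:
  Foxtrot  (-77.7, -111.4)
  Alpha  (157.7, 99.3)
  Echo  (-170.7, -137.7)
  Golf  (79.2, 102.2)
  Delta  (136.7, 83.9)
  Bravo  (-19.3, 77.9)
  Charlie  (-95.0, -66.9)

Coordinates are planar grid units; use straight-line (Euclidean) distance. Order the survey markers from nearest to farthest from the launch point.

Computing each straight-line distance from (7.5, -14.6):
Bravo (-19.3, 77.9): 96.3
Charlie (-95.0, -66.9): 115.1
Foxtrot (-77.7, -111.4): 129.0
Golf (79.2, 102.2): 137.1
Delta (136.7, 83.9): 162.5
Alpha (157.7, 99.3): 188.5
Echo (-170.7, -137.7): 216.6

Bravo, Charlie, Foxtrot, Golf, Delta, Alpha, Echo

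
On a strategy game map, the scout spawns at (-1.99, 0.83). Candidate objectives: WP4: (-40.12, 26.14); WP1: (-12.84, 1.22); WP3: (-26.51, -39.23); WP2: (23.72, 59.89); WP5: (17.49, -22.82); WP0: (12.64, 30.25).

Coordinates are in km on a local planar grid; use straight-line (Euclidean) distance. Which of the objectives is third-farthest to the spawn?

WP4

Distance to each, sorted:
WP2: 64.4 km
WP3: 47.0 km
WP4: 45.8 km
WP0: 32.9 km
WP5: 30.6 km
WP1: 10.9 km
The third-farthest is WP4 at 45.8 km.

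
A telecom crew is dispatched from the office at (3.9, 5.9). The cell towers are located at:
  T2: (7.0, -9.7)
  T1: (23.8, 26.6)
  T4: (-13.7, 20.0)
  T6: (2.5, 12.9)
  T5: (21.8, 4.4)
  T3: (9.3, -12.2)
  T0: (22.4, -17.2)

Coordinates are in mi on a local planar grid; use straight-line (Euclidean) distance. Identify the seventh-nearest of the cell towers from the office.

Distances from the office ((3.9, 5.9)):
T6: 7.1 mi
T2: 15.9 mi
T5: 18.0 mi
T3: 18.9 mi
T4: 22.6 mi
T1: 28.7 mi
T0: 29.6 mi
The seventh-nearest is T0 at 29.6 mi.

T0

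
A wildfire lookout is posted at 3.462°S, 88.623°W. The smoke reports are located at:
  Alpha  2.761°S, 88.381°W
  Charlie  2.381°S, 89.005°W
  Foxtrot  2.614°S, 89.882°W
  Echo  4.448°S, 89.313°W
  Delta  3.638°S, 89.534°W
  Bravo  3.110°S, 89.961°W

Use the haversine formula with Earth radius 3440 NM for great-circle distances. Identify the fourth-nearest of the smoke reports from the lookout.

Distance to each, sorted:
Alpha: 44.5 NM
Delta: 55.6 NM
Charlie: 68.8 NM
Echo: 72.2 NM
Bravo: 82.9 NM
Foxtrot: 91.0 NM
The fourth-nearest is Echo at 72.2 NM.

Echo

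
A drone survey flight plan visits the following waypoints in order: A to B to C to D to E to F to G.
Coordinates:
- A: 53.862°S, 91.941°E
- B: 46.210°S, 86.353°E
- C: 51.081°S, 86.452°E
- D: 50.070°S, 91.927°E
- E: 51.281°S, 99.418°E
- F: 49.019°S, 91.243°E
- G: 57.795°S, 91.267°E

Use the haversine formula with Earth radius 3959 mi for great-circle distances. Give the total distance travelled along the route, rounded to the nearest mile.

2509 mi

Leg distances:
A→B: 583.6 mi  (cumulative 583.6 mi)
B→C: 336.6 mi  (cumulative 920.2 mi)
C→D: 250.1 mi  (cumulative 1170.3 mi)
D→E: 338.4 mi  (cumulative 1508.7 mi)
E→F: 394.0 mi  (cumulative 1902.6 mi)
F→G: 606.4 mi  (cumulative 2509.0 mi)
Total route length ≈ 2509 mi.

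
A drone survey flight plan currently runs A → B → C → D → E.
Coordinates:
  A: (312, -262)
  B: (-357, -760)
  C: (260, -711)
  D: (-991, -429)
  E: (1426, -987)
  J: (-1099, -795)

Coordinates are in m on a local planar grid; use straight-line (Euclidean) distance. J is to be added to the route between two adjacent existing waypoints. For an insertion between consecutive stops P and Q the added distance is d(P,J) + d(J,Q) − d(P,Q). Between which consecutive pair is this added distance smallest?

between D and E

Added distance for inserting J between each consecutive pair:
A–B: 1417.1 m
B–C: 1485.5 m
C–D: 460.8 m
D–E: 433.3 m
Smallest added distance is 433.3 m, inserting between D and E.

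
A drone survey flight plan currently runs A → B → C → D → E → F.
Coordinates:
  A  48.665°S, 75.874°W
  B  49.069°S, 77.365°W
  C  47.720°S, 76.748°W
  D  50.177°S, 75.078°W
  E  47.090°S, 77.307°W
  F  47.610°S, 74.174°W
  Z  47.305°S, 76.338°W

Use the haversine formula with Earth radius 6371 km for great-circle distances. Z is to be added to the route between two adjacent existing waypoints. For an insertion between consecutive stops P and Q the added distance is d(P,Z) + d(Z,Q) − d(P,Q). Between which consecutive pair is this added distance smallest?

Added distance for inserting Z between each consecutive pair:
A–B: 247.6 km
B–C: 109.1 km
C–D: 88.7 km
D–E: 29.2 km
E–F: 0.2 km
Smallest added distance is 0.2 km, inserting between E and F.

between E and F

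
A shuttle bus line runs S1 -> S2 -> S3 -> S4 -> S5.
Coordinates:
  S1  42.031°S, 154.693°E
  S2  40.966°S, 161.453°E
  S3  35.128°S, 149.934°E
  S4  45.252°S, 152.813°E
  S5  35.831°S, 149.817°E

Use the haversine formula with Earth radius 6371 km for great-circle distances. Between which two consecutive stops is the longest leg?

S2–S3

Leg distances:
S1→S2: 575.1 km
S2→S3: 1197.9 km
S3→S4: 1151.8 km
S4→S5: 1077.5 km
The longest leg is S2–S3 at 1197.9 km.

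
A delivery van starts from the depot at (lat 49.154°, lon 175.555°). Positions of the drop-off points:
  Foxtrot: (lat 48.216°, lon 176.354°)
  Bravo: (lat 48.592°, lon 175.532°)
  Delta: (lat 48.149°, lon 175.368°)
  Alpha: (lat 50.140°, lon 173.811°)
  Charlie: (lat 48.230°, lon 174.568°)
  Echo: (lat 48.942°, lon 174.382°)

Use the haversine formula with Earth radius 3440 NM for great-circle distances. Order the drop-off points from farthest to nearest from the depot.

Distance from the depot at (lat 49.154°, lon 175.555°) to each:
Alpha (lat 50.140°, lon 173.811°): 90.0 NM
Charlie (lat 48.230°, lon 174.568°): 67.9 NM
Foxtrot (lat 48.216°, lon 176.354°): 64.6 NM
Delta (lat 48.149°, lon 175.368°): 60.8 NM
Echo (lat 48.942°, lon 174.382°): 47.9 NM
Bravo (lat 48.592°, lon 175.532°): 33.8 NM

Alpha, Charlie, Foxtrot, Delta, Echo, Bravo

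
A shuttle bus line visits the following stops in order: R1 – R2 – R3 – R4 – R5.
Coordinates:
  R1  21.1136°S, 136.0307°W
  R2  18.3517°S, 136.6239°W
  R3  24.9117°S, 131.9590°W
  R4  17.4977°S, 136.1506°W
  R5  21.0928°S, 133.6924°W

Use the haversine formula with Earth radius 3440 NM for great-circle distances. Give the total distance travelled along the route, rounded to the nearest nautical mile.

Leg distances:
R1→R2: 169.2 NM  (cumulative 169.2 NM)
R2→R3: 472.0 NM  (cumulative 641.2 NM)
R3→R4: 503.1 NM  (cumulative 1144.3 NM)
R4→R5: 256.9 NM  (cumulative 1401.1 NM)
Total route length ≈ 1401 NM.

1401 NM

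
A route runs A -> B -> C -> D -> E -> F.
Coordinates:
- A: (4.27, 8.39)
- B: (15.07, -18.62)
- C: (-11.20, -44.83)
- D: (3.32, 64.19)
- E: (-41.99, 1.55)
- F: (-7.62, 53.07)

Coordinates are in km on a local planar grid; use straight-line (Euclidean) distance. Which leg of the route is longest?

Leg distances:
A→B: 29.1 km
B→C: 37.1 km
C→D: 110.0 km
D→E: 77.3 km
E→F: 61.9 km
The longest leg is C–D at 110.0 km.

C–D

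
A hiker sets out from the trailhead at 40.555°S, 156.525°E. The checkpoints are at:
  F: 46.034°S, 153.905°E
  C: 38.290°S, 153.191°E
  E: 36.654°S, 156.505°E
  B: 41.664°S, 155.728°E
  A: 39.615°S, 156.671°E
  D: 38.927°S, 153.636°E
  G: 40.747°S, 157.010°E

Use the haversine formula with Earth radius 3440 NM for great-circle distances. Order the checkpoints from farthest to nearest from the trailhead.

Distances from the trailhead:
F 46.034°S, 153.905°E: 348.3 NM
E 36.654°S, 156.505°E: 234.2 NM
C 38.290°S, 153.191°E: 205.9 NM
D 38.927°S, 153.636°E: 165.3 NM
B 41.664°S, 155.728°E: 75.7 NM
A 39.615°S, 156.671°E: 56.8 NM
G 40.747°S, 157.010°E: 24.9 NM

F, E, C, D, B, A, G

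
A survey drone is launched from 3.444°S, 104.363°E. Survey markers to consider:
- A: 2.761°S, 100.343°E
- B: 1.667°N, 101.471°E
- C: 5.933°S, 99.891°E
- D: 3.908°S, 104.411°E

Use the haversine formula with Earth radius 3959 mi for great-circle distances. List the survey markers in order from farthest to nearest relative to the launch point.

B, C, A, D

Distances from the launch point:
B 1.667°N, 101.471°E: 405.7 mi
C 5.933°S, 99.891°E: 352.7 mi
A 2.761°S, 100.343°E: 281.3 mi
D 3.908°S, 104.411°E: 32.2 mi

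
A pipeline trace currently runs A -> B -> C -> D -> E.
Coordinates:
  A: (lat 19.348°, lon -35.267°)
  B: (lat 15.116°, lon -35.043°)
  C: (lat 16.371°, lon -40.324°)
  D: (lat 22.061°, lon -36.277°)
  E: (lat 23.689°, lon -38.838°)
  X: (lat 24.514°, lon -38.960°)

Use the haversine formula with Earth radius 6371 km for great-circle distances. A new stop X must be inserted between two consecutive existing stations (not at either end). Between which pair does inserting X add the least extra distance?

Added distance for inserting X between each consecutive pair:
A–B: 1340.2 km
B–C: 1456.6 km
C–D: 541.1 km
D–E: 160.4 km
Smallest added distance is 160.4 km, inserting between D and E.

between D and E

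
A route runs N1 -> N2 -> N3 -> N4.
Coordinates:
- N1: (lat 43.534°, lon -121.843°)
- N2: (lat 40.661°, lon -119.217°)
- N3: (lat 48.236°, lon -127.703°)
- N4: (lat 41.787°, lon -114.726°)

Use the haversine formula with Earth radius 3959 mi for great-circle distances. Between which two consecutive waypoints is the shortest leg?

Leg distances:
N1→N2: 239.8 mi
N2→N3: 669.4 mi
N3→N4: 773.2 mi
The shortest leg is N1–N2 at 239.8 mi.

N1–N2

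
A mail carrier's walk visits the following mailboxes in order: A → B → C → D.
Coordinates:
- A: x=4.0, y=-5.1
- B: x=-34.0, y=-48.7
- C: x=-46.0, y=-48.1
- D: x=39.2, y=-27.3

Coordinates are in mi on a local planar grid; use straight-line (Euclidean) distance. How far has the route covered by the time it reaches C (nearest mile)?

Leg distances:
A→B: 57.8 mi  (cumulative 57.8 mi)
B→C: 12.0 mi  (cumulative 69.9 mi)
Cumulative distance at C ≈ 70 mi.

70 mi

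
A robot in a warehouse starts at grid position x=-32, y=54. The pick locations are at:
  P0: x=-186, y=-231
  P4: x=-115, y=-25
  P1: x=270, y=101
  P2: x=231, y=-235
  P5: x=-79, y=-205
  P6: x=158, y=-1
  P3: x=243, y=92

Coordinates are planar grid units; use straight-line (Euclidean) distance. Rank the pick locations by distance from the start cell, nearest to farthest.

Distance from the start cell at x=-32, y=54 to each:
P4 x=-115, y=-25: 114.6
P6 x=158, y=-1: 197.8
P5 x=-79, y=-205: 263.2
P3 x=243, y=92: 277.6
P1 x=270, y=101: 305.6
P0 x=-186, y=-231: 323.9
P2 x=231, y=-235: 390.8

P4, P6, P5, P3, P1, P0, P2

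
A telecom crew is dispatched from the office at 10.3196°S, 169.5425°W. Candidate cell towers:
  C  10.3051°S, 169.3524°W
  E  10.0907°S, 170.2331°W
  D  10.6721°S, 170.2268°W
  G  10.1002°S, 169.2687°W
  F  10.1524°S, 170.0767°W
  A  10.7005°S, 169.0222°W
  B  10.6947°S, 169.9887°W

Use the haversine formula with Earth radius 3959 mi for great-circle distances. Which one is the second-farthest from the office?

E

Distances from the office (10.3196°S, 169.5425°W):
D: 52.5 mi
E: 49.6 mi
A: 44.1 mi
B: 39.9 mi
F: 38.1 mi
G: 24.0 mi
C: 13.0 mi
The second-farthest is E at 49.6 mi.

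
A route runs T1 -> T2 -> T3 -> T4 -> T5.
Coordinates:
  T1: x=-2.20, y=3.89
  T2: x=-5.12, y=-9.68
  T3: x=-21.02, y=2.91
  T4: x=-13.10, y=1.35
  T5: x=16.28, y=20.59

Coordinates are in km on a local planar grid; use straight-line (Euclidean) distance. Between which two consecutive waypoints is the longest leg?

T4–T5

Leg distances:
T1→T2: 13.9 km
T2→T3: 20.3 km
T3→T4: 8.1 km
T4→T5: 35.1 km
The longest leg is T4–T5 at 35.1 km.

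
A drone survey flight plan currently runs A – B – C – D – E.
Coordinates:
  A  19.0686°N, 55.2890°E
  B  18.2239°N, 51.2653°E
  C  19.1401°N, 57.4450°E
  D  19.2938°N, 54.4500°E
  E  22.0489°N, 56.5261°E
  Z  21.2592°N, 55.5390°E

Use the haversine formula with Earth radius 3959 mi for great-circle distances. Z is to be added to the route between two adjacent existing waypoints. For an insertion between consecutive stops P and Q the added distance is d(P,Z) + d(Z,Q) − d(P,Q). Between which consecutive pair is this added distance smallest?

between D and E

Added distance for inserting Z between each consecutive pair:
A–B: 230.6 mi
B–C: 130.4 mi
C–D: 149.0 mi
D–E: 3.8 mi
Smallest added distance is 3.8 mi, inserting between D and E.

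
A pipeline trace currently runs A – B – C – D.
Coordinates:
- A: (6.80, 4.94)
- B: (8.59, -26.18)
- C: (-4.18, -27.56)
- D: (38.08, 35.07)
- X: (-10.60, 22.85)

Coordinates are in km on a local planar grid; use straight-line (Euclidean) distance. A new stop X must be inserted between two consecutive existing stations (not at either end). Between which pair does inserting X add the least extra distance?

Added distance for inserting X between each consecutive pair:
A–B: 46.5 km
B–C: 90.6 km
C–D: 25.5 km
Smallest added distance is 25.5 km, inserting between C and D.

between C and D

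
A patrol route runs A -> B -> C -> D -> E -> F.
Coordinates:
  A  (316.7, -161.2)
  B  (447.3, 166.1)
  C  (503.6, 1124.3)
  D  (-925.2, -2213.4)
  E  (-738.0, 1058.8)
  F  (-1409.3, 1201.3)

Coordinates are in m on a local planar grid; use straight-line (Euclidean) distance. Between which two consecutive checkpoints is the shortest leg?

A–B

Leg distances:
A→B: 352.4 m
B→C: 959.9 m
C→D: 3630.7 m
D→E: 3277.6 m
E→F: 686.3 m
The shortest leg is A–B at 352.4 m.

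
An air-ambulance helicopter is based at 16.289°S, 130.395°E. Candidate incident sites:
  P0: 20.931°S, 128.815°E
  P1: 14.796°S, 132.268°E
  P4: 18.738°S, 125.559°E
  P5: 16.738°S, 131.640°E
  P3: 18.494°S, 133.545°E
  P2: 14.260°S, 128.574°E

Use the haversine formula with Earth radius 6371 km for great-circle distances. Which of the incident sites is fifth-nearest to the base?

P0

Distance to each, sorted:
P5: 141.8 km
P1: 260.4 km
P2: 298.4 km
P3: 414.5 km
P0: 542.3 km
P4: 580.6 km
The fifth-nearest is P0 at 542.3 km.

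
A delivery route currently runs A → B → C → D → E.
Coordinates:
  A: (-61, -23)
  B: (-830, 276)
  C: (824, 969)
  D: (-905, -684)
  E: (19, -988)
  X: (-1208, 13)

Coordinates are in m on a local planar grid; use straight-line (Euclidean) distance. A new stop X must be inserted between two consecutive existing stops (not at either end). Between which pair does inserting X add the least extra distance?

between C and D

Added distance for inserting X between each consecutive pair:
A–B: 783.0 m
B–C: 912.8 m
C–D: 613.6 m
D–E: 1370.8 m
Smallest added distance is 613.6 m, inserting between C and D.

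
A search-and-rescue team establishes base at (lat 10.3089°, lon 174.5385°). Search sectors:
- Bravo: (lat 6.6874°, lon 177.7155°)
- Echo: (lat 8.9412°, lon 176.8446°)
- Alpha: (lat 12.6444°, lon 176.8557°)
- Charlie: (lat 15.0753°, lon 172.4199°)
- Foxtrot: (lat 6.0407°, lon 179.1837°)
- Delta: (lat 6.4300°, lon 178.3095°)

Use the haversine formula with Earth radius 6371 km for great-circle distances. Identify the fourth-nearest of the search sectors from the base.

Distances from the base ((lat 10.3089°, lon 174.5385°)):
Echo: 295.0 km
Alpha: 362.2 km
Bravo: 533.1 km
Charlie: 577.7 km
Delta: 598.4 km
Foxtrot: 697.5 km
The fourth-nearest is Charlie at 577.7 km.

Charlie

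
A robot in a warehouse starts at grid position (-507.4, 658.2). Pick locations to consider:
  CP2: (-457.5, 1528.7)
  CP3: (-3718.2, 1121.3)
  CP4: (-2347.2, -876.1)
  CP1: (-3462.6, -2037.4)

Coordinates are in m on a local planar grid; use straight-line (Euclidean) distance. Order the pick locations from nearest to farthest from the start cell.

Computing each straight-line distance from (-507.4, 658.2):
CP2 (-457.5, 1528.7): 871.9 m
CP4 (-2347.2, -876.1): 2395.6 m
CP3 (-3718.2, 1121.3): 3244.0 m
CP1 (-3462.6, -2037.4): 3999.9 m

CP2, CP4, CP3, CP1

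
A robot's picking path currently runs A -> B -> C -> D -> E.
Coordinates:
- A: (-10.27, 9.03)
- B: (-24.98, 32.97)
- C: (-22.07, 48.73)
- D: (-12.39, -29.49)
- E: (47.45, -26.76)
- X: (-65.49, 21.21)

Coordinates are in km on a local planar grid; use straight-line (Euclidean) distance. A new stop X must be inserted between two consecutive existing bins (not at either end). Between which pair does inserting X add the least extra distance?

Added distance for inserting X between each consecutive pair:
A–B: 70.6 km
B–C: 77.6 km
C–D: 46.0 km
D–E: 136.2 km
Smallest added distance is 46.0 km, inserting between C and D.

between C and D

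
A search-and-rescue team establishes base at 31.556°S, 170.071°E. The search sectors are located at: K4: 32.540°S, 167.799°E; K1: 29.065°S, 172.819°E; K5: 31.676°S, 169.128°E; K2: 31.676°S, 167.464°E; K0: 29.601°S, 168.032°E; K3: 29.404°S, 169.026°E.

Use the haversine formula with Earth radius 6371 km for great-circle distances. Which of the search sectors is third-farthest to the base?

K3

Distance to each, sorted:
K1: 382.5 km
K0: 292.1 km
K3: 259.4 km
K2: 247.2 km
K4: 240.5 km
K5: 90.3 km
The third-farthest is K3 at 259.4 km.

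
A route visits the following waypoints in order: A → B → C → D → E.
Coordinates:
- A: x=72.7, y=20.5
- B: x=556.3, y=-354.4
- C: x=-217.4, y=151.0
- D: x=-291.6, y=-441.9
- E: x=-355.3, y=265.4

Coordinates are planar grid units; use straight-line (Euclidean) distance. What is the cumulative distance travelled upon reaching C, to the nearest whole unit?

1536

Leg distances:
A→B: 611.9  (cumulative 611.9)
B→C: 924.1  (cumulative 1536.0)
Cumulative distance at C ≈ 1536.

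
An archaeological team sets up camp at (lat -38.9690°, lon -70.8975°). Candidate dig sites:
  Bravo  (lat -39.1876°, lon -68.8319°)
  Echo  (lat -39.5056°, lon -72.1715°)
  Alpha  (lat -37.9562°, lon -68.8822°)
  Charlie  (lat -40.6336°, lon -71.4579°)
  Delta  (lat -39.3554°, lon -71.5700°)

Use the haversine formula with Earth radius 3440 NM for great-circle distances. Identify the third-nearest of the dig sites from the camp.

Distance to each, sorted:
Delta: 39.0 NM
Echo: 67.4 NM
Bravo: 97.2 NM
Charlie: 103.2 NM
Alpha: 112.6 NM
The third-nearest is Bravo at 97.2 NM.

Bravo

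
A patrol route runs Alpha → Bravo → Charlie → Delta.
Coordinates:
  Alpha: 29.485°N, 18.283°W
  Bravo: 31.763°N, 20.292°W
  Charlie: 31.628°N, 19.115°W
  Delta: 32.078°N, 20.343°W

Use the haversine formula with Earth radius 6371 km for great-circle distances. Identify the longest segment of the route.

Leg distances:
Alpha→Bravo: 318.0 km
Bravo→Charlie: 112.4 km
Charlie→Delta: 126.3 km
The longest leg is Alpha–Bravo at 318.0 km.

Alpha–Bravo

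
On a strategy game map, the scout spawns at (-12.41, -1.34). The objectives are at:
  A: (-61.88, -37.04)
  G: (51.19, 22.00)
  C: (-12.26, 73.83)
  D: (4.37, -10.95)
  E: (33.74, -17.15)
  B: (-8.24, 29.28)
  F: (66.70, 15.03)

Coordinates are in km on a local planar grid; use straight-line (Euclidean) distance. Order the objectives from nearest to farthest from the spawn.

D, B, E, A, G, C, F

Distances from the spawn:
D (4.37, -10.95): 19.3 km
B (-8.24, 29.28): 30.9 km
E (33.74, -17.15): 48.8 km
A (-61.88, -37.04): 61.0 km
G (51.19, 22.00): 67.7 km
C (-12.26, 73.83): 75.2 km
F (66.70, 15.03): 80.8 km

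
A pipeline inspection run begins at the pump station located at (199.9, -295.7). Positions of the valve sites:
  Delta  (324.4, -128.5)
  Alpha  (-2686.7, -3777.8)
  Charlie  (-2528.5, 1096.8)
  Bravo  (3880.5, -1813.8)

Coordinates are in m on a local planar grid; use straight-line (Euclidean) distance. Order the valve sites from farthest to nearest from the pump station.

Distance from the pump station at (199.9, -295.7) to each:
Alpha (-2686.7, -3777.8): 4523.0 m
Bravo (3880.5, -1813.8): 3981.4 m
Charlie (-2528.5, 1096.8): 3063.2 m
Delta (324.4, -128.5): 208.5 m

Alpha, Bravo, Charlie, Delta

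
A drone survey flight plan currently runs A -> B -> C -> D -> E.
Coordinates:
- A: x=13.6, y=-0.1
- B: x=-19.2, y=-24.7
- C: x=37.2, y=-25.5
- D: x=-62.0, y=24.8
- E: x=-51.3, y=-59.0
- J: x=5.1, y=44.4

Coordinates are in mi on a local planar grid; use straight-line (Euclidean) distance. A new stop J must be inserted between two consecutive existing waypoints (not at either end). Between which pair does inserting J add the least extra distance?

between C and D

Added distance for inserting J between each consecutive pair:
A–B: 77.6 mi
B–C: 93.8 mi
C–D: 35.6 mi
D–E: 103.2 mi
Smallest added distance is 35.6 mi, inserting between C and D.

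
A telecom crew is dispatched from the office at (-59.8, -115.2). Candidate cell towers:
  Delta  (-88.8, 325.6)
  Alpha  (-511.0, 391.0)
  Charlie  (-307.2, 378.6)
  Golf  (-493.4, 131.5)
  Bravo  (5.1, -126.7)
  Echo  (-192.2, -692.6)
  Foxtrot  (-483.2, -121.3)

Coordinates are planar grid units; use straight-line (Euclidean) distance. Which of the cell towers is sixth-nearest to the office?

Distances from the office ((-59.8, -115.2)):
Bravo: 65.9
Foxtrot: 423.4
Delta: 441.8
Golf: 498.9
Charlie: 552.3
Echo: 592.4
Alpha: 678.1
The sixth-nearest is Echo at 592.4.

Echo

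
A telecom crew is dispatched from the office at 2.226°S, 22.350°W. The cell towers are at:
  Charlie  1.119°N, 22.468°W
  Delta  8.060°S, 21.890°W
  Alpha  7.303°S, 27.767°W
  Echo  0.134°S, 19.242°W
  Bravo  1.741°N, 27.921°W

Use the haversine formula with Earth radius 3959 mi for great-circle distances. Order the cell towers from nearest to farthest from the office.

Charlie, Echo, Delta, Bravo, Alpha

Computing each great-circle distance from 2.226°S, 22.350°W:
Charlie 1.119°N, 22.468°W: 231.3 mi
Echo 0.134°S, 19.242°W: 258.8 mi
Delta 8.060°S, 21.890°W: 404.4 mi
Bravo 1.741°N, 27.921°W: 472.5 mi
Alpha 7.303°S, 27.767°W: 512.0 mi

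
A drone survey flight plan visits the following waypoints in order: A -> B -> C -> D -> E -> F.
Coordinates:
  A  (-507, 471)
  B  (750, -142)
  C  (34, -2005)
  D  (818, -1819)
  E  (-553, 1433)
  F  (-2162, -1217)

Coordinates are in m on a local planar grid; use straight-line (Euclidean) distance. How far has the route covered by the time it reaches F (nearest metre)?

10830 m

Leg distances:
A→B: 1398.5 m  (cumulative 1398.5 m)
B→C: 1995.9 m  (cumulative 3394.4 m)
C→D: 805.8 m  (cumulative 4200.1 m)
D→E: 3529.2 m  (cumulative 7729.3 m)
E→F: 3100.2 m  (cumulative 10829.5 m)
Cumulative distance at F ≈ 10830 m.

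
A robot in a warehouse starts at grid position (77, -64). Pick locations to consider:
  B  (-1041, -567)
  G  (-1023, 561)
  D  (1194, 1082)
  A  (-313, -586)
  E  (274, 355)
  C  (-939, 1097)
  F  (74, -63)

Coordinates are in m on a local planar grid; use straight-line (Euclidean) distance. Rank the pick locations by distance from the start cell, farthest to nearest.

D, C, G, B, A, E, F

Distances from the start cell:
D (1194, 1082): 1600.3 m
C (-939, 1097): 1542.8 m
G (-1023, 561): 1265.2 m
B (-1041, -567): 1225.9 m
A (-313, -586): 651.6 m
E (274, 355): 463.0 m
F (74, -63): 3.2 m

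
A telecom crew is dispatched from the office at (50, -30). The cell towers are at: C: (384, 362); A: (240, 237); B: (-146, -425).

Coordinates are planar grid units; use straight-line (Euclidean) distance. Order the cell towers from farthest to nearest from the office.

Distance from the office at (50, -30) to each:
C (384, 362): 515.0
B (-146, -425): 441.0
A (240, 237): 327.7

C, B, A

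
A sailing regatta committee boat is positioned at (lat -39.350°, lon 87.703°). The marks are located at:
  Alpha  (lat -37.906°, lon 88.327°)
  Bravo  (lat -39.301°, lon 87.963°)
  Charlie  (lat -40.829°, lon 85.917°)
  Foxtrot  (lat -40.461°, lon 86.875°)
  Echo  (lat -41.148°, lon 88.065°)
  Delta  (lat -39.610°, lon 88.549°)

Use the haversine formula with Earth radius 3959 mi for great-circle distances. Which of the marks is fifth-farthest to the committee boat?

Distance to each, sorted:
Charlie: 139.1 mi
Echo: 125.7 mi
Alpha: 105.3 mi
Foxtrot: 88.4 mi
Delta: 48.6 mi
Bravo: 14.3 mi
The fifth-farthest is Delta at 48.6 mi.

Delta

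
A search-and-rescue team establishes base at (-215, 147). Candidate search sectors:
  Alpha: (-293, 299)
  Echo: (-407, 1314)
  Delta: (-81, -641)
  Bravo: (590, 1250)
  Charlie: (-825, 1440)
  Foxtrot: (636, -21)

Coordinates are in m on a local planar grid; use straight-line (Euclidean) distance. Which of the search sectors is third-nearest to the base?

Distances from the base ((-215, 147)):
Alpha: 170.8 m
Delta: 799.3 m
Foxtrot: 867.4 m
Echo: 1182.7 m
Bravo: 1365.5 m
Charlie: 1429.7 m
The third-nearest is Foxtrot at 867.4 m.

Foxtrot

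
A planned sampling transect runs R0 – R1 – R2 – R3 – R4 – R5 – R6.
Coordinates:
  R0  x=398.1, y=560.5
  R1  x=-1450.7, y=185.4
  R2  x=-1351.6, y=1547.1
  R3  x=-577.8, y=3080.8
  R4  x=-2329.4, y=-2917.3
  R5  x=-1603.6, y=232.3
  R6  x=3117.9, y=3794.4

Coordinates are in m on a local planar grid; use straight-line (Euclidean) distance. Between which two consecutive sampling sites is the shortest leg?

R1–R2

Leg distances:
R0→R1: 1886.5 m
R1→R2: 1365.3 m
R2→R3: 1717.8 m
R3→R4: 6248.6 m
R4→R5: 3232.1 m
R5→R6: 5914.5 m
The shortest leg is R1–R2 at 1365.3 m.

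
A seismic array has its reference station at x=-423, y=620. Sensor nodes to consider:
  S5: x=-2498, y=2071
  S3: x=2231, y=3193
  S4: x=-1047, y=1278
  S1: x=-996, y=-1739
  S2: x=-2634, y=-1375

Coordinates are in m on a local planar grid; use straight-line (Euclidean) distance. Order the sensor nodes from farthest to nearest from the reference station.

S3, S2, S5, S1, S4

Distances from the reference station:
S3 x=2231, y=3193: 3696.5 m
S2 x=-2634, y=-1375: 2978.0 m
S5 x=-2498, y=2071: 2532.0 m
S1 x=-996, y=-1739: 2427.6 m
S4 x=-1047, y=1278: 906.8 m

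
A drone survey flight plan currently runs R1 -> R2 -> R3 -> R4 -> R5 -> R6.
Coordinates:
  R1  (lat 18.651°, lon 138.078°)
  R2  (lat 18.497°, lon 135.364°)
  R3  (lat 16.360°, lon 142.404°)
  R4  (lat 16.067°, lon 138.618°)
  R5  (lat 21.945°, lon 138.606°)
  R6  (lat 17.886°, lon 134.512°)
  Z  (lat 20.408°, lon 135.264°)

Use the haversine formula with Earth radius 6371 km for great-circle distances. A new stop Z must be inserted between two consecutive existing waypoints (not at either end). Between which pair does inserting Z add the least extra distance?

between R5 and R6

Added distance for inserting Z between each consecutive pair:
R1–R2: 279.9 km
R2–R3: 306.5 km
R3–R4: 1070.5 km
R4–R5: 331.4 km
R5–R6: 55.8 km
Smallest added distance is 55.8 km, inserting between R5 and R6.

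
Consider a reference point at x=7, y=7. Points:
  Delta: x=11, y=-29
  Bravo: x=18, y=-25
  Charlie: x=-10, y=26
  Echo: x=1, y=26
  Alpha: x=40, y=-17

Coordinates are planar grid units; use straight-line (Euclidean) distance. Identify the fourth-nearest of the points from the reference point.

Distance to each, sorted:
Echo: 19.9
Charlie: 25.5
Bravo: 33.8
Delta: 36.2
Alpha: 40.8
The fourth-nearest is Delta at 36.2.

Delta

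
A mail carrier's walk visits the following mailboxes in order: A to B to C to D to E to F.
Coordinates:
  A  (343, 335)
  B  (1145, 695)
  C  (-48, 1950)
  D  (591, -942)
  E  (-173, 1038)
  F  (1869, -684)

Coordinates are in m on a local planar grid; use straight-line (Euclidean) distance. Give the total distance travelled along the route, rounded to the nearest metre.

Leg distances:
A→B: 879.1 m  (cumulative 879.1 m)
B→C: 1731.6 m  (cumulative 2610.6 m)
C→D: 2961.8 m  (cumulative 5572.4 m)
D→E: 2122.3 m  (cumulative 7694.7 m)
E→F: 2671.2 m  (cumulative 10365.8 m)
Total route length ≈ 10366 m.

10366 m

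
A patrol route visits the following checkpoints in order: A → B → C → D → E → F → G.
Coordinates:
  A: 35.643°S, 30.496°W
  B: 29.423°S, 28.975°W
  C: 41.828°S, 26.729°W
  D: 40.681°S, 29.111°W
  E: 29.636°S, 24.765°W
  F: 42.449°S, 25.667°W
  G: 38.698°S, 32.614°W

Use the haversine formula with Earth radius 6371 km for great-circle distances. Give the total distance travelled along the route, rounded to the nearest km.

5773 km

Leg distances:
A→B: 706.1 km  (cumulative 706.1 km)
B→C: 1394.1 km  (cumulative 2100.2 km)
C→D: 236.5 km  (cumulative 2336.7 km)
D→E: 1289.7 km  (cumulative 3626.3 km)
E→F: 1427.0 km  (cumulative 5053.4 km)
F→G: 719.5 km  (cumulative 5772.9 km)
Total route length ≈ 5773 km.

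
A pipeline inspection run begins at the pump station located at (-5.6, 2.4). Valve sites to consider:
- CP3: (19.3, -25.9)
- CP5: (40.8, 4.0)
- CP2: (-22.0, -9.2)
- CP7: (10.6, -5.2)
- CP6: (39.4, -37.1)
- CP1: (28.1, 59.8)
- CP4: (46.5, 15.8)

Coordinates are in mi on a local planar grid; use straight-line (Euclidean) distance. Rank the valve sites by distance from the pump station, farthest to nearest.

Computing each straight-line distance from (-5.6, 2.4):
CP1 (28.1, 59.8): 66.6 mi
CP6 (39.4, -37.1): 59.9 mi
CP4 (46.5, 15.8): 53.8 mi
CP5 (40.8, 4.0): 46.4 mi
CP3 (19.3, -25.9): 37.7 mi
CP2 (-22.0, -9.2): 20.1 mi
CP7 (10.6, -5.2): 17.9 mi

CP1, CP6, CP4, CP5, CP3, CP2, CP7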